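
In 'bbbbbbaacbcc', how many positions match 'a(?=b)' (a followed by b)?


Lookahead 'a(?=b)' matches 'a' only when followed by 'b'.
String: 'bbbbbbaacbcc'
Checking each position where char is 'a':
  pos 6: 'a' -> no (next='a')
  pos 7: 'a' -> no (next='c')
Matching positions: []
Count: 0

0


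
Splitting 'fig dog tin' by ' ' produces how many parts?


Splitting by ' ' breaks the string at each occurrence of the separator.
Text: 'fig dog tin'
Parts after split:
  Part 1: 'fig'
  Part 2: 'dog'
  Part 3: 'tin'
Total parts: 3

3


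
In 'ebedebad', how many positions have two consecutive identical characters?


Looking for consecutive identical characters in 'ebedebad':
  pos 0-1: 'e' vs 'b' -> different
  pos 1-2: 'b' vs 'e' -> different
  pos 2-3: 'e' vs 'd' -> different
  pos 3-4: 'd' vs 'e' -> different
  pos 4-5: 'e' vs 'b' -> different
  pos 5-6: 'b' vs 'a' -> different
  pos 6-7: 'a' vs 'd' -> different
Consecutive identical pairs: []
Count: 0

0


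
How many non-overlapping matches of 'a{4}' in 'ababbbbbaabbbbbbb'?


Pattern 'a{4}' matches exactly 4 consecutive a's (greedy, non-overlapping).
String: 'ababbbbbaabbbbbbb'
Scanning for runs of a's:
  Run at pos 0: 'a' (length 1) -> 0 match(es)
  Run at pos 2: 'a' (length 1) -> 0 match(es)
  Run at pos 8: 'aa' (length 2) -> 0 match(es)
Matches found: []
Total: 0

0


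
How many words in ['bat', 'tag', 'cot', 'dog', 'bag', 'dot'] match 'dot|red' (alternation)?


Alternation 'dot|red' matches either 'dot' or 'red'.
Checking each word:
  'bat' -> no
  'tag' -> no
  'cot' -> no
  'dog' -> no
  'bag' -> no
  'dot' -> MATCH
Matches: ['dot']
Count: 1

1


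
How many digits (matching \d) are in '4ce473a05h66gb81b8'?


\d matches any digit 0-9.
Scanning '4ce473a05h66gb81b8':
  pos 0: '4' -> DIGIT
  pos 3: '4' -> DIGIT
  pos 4: '7' -> DIGIT
  pos 5: '3' -> DIGIT
  pos 7: '0' -> DIGIT
  pos 8: '5' -> DIGIT
  pos 10: '6' -> DIGIT
  pos 11: '6' -> DIGIT
  pos 14: '8' -> DIGIT
  pos 15: '1' -> DIGIT
  pos 17: '8' -> DIGIT
Digits found: ['4', '4', '7', '3', '0', '5', '6', '6', '8', '1', '8']
Total: 11

11


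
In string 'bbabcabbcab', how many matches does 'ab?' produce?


Pattern 'ab?' matches 'a' optionally followed by 'b'.
String: 'bbabcabbcab'
Scanning left to right for 'a' then checking next char:
  Match 1: 'ab' (a followed by b)
  Match 2: 'ab' (a followed by b)
  Match 3: 'ab' (a followed by b)
Total matches: 3

3


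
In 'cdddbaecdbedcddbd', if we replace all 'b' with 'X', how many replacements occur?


re.sub('b', 'X', text) replaces every occurrence of 'b' with 'X'.
Text: 'cdddbaecdbedcddbd'
Scanning for 'b':
  pos 4: 'b' -> replacement #1
  pos 9: 'b' -> replacement #2
  pos 15: 'b' -> replacement #3
Total replacements: 3

3


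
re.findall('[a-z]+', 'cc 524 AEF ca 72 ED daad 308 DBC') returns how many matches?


Pattern '[a-z]+' finds one or more lowercase letters.
Text: 'cc 524 AEF ca 72 ED daad 308 DBC'
Scanning for matches:
  Match 1: 'cc'
  Match 2: 'ca'
  Match 3: 'daad'
Total matches: 3

3


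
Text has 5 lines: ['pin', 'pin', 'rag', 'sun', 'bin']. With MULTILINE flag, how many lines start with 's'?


With MULTILINE flag, ^ matches the start of each line.
Lines: ['pin', 'pin', 'rag', 'sun', 'bin']
Checking which lines start with 's':
  Line 1: 'pin' -> no
  Line 2: 'pin' -> no
  Line 3: 'rag' -> no
  Line 4: 'sun' -> MATCH
  Line 5: 'bin' -> no
Matching lines: ['sun']
Count: 1

1


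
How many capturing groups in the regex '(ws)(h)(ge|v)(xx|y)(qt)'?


To count capturing groups, count each '(' that starts a group.
Pattern: '(ws)(h)(ge|v)(xx|y)(qt)'
Walking through the pattern:
  Position 0: '(' -> group #1
  Position 4: '(' -> group #2
  Position 7: '(' -> group #3
  Position 13: '(' -> group #4
  Position 19: '(' -> group #5
Total capturing groups: 5

5


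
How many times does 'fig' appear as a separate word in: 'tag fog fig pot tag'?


Scanning each word for exact match 'fig':
  Word 1: 'tag' -> no
  Word 2: 'fog' -> no
  Word 3: 'fig' -> MATCH
  Word 4: 'pot' -> no
  Word 5: 'tag' -> no
Total matches: 1

1


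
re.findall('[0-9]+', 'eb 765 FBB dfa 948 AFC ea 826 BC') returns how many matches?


Pattern '[0-9]+' finds one or more digits.
Text: 'eb 765 FBB dfa 948 AFC ea 826 BC'
Scanning for matches:
  Match 1: '765'
  Match 2: '948'
  Match 3: '826'
Total matches: 3

3


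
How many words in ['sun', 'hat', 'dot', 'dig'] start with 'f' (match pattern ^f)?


Pattern ^f anchors to start of word. Check which words begin with 'f':
  'sun' -> no
  'hat' -> no
  'dot' -> no
  'dig' -> no
Matching words: []
Count: 0

0


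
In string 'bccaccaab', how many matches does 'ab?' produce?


Pattern 'ab?' matches 'a' optionally followed by 'b'.
String: 'bccaccaab'
Scanning left to right for 'a' then checking next char:
  Match 1: 'a' (a not followed by b)
  Match 2: 'a' (a not followed by b)
  Match 3: 'ab' (a followed by b)
Total matches: 3

3


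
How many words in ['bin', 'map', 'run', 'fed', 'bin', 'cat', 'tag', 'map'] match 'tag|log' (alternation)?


Alternation 'tag|log' matches either 'tag' or 'log'.
Checking each word:
  'bin' -> no
  'map' -> no
  'run' -> no
  'fed' -> no
  'bin' -> no
  'cat' -> no
  'tag' -> MATCH
  'map' -> no
Matches: ['tag']
Count: 1

1


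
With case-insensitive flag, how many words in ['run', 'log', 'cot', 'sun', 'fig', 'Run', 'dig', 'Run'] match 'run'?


Case-insensitive matching: compare each word's lowercase form to 'run'.
  'run' -> lower='run' -> MATCH
  'log' -> lower='log' -> no
  'cot' -> lower='cot' -> no
  'sun' -> lower='sun' -> no
  'fig' -> lower='fig' -> no
  'Run' -> lower='run' -> MATCH
  'dig' -> lower='dig' -> no
  'Run' -> lower='run' -> MATCH
Matches: ['run', 'Run', 'Run']
Count: 3

3


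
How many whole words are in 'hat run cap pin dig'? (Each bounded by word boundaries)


Word boundaries (\b) mark the start/end of each word.
Text: 'hat run cap pin dig'
Splitting by whitespace:
  Word 1: 'hat'
  Word 2: 'run'
  Word 3: 'cap'
  Word 4: 'pin'
  Word 5: 'dig'
Total whole words: 5

5


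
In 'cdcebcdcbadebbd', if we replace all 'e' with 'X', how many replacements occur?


re.sub('e', 'X', text) replaces every occurrence of 'e' with 'X'.
Text: 'cdcebcdcbadebbd'
Scanning for 'e':
  pos 3: 'e' -> replacement #1
  pos 11: 'e' -> replacement #2
Total replacements: 2

2


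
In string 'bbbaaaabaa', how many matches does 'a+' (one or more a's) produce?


Pattern 'a+' matches one or more consecutive a's.
String: 'bbbaaaabaa'
Scanning for runs of a:
  Match 1: 'aaaa' (length 4)
  Match 2: 'aa' (length 2)
Total matches: 2

2


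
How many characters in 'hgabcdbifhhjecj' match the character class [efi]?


Character class [efi] matches any of: {e, f, i}
Scanning string 'hgabcdbifhhjecj' character by character:
  pos 0: 'h' -> no
  pos 1: 'g' -> no
  pos 2: 'a' -> no
  pos 3: 'b' -> no
  pos 4: 'c' -> no
  pos 5: 'd' -> no
  pos 6: 'b' -> no
  pos 7: 'i' -> MATCH
  pos 8: 'f' -> MATCH
  pos 9: 'h' -> no
  pos 10: 'h' -> no
  pos 11: 'j' -> no
  pos 12: 'e' -> MATCH
  pos 13: 'c' -> no
  pos 14: 'j' -> no
Total matches: 3

3


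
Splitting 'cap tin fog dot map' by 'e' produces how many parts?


Splitting by 'e' breaks the string at each occurrence of the separator.
Text: 'cap tin fog dot map'
Parts after split:
  Part 1: 'cap tin fog dot map'
Total parts: 1

1


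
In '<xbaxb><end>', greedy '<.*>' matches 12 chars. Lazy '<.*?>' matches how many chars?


Greedy '<.*>' tries to match as MUCH as possible.
Lazy '<.*?>' tries to match as LITTLE as possible.

String: '<xbaxb><end>'
Greedy '<.*>' starts at first '<' and extends to the LAST '>': '<xbaxb><end>' (12 chars)
Lazy '<.*?>' starts at first '<' and stops at the FIRST '>': '<xbaxb>' (7 chars)

7


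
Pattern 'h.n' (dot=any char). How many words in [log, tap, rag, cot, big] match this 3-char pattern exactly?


Pattern 'h.n' means: starts with 'h', any single char, ends with 'n'.
Checking each word (must be exactly 3 chars):
  'log' (len=3): no
  'tap' (len=3): no
  'rag' (len=3): no
  'cot' (len=3): no
  'big' (len=3): no
Matching words: []
Total: 0

0


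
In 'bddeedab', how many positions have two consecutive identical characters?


Looking for consecutive identical characters in 'bddeedab':
  pos 0-1: 'b' vs 'd' -> different
  pos 1-2: 'd' vs 'd' -> MATCH ('dd')
  pos 2-3: 'd' vs 'e' -> different
  pos 3-4: 'e' vs 'e' -> MATCH ('ee')
  pos 4-5: 'e' vs 'd' -> different
  pos 5-6: 'd' vs 'a' -> different
  pos 6-7: 'a' vs 'b' -> different
Consecutive identical pairs: ['dd', 'ee']
Count: 2

2


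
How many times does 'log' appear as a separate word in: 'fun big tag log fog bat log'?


Scanning each word for exact match 'log':
  Word 1: 'fun' -> no
  Word 2: 'big' -> no
  Word 3: 'tag' -> no
  Word 4: 'log' -> MATCH
  Word 5: 'fog' -> no
  Word 6: 'bat' -> no
  Word 7: 'log' -> MATCH
Total matches: 2

2


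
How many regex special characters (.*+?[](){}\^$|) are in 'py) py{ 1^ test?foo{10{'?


Regex special characters are: . * + ? [ ] ( ) { } \ ^ $ |
Scanning 'py) py{ 1^ test?foo{10{':
  pos 2: ')' -> SPECIAL
  pos 6: '{' -> SPECIAL
  pos 9: '^' -> SPECIAL
  pos 15: '?' -> SPECIAL
  pos 19: '{' -> SPECIAL
  pos 22: '{' -> SPECIAL
Special chars found: [')', '{', '^', '?', '{', '{']
Total: 6

6


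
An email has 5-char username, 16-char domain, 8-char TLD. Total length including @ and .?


An email address has format: username@domain.tld
Username length: 5
'@' character: 1
Domain length: 16
'.' character: 1
TLD length: 8
Total = 5 + 1 + 16 + 1 + 8 = 31

31


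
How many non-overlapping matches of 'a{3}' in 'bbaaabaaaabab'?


Pattern 'a{3}' matches exactly 3 consecutive a's (greedy, non-overlapping).
String: 'bbaaabaaaabab'
Scanning for runs of a's:
  Run at pos 2: 'aaa' (length 3) -> 1 match(es)
  Run at pos 6: 'aaaa' (length 4) -> 1 match(es)
  Run at pos 11: 'a' (length 1) -> 0 match(es)
Matches found: ['aaa', 'aaa']
Total: 2

2


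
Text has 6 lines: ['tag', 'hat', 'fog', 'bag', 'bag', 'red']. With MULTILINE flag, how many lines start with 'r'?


With MULTILINE flag, ^ matches the start of each line.
Lines: ['tag', 'hat', 'fog', 'bag', 'bag', 'red']
Checking which lines start with 'r':
  Line 1: 'tag' -> no
  Line 2: 'hat' -> no
  Line 3: 'fog' -> no
  Line 4: 'bag' -> no
  Line 5: 'bag' -> no
  Line 6: 'red' -> MATCH
Matching lines: ['red']
Count: 1

1


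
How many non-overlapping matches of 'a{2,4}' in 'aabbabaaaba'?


Pattern 'a{2,4}' matches between 2 and 4 consecutive a's (greedy).
String: 'aabbabaaaba'
Finding runs of a's and applying greedy matching:
  Run at pos 0: 'aa' (length 2)
  Run at pos 4: 'a' (length 1)
  Run at pos 6: 'aaa' (length 3)
  Run at pos 10: 'a' (length 1)
Matches: ['aa', 'aaa']
Count: 2

2


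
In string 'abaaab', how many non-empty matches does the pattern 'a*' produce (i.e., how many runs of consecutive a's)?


Pattern 'a*' matches zero or more a's. We want non-empty runs of consecutive a's.
String: 'abaaab'
Walking through the string to find runs of a's:
  Run 1: positions 0-0 -> 'a'
  Run 2: positions 2-4 -> 'aaa'
Non-empty runs found: ['a', 'aaa']
Count: 2

2


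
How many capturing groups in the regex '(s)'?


To count capturing groups, count each '(' that starts a group.
Pattern: '(s)'
Walking through the pattern:
  Position 0: '(' -> group #1
Total capturing groups: 1

1


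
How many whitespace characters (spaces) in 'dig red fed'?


\s matches whitespace characters (spaces, tabs, etc.).
Text: 'dig red fed'
This text has 3 words separated by spaces.
Number of spaces = number of words - 1 = 3 - 1 = 2

2


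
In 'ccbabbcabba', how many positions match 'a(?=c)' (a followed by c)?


Lookahead 'a(?=c)' matches 'a' only when followed by 'c'.
String: 'ccbabbcabba'
Checking each position where char is 'a':
  pos 3: 'a' -> no (next='b')
  pos 7: 'a' -> no (next='b')
Matching positions: []
Count: 0

0


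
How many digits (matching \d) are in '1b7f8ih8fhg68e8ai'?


\d matches any digit 0-9.
Scanning '1b7f8ih8fhg68e8ai':
  pos 0: '1' -> DIGIT
  pos 2: '7' -> DIGIT
  pos 4: '8' -> DIGIT
  pos 7: '8' -> DIGIT
  pos 11: '6' -> DIGIT
  pos 12: '8' -> DIGIT
  pos 14: '8' -> DIGIT
Digits found: ['1', '7', '8', '8', '6', '8', '8']
Total: 7

7


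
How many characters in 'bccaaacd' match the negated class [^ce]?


Negated class [^ce] matches any char NOT in {c, e}
Scanning 'bccaaacd':
  pos 0: 'b' -> MATCH
  pos 1: 'c' -> no (excluded)
  pos 2: 'c' -> no (excluded)
  pos 3: 'a' -> MATCH
  pos 4: 'a' -> MATCH
  pos 5: 'a' -> MATCH
  pos 6: 'c' -> no (excluded)
  pos 7: 'd' -> MATCH
Total matches: 5

5


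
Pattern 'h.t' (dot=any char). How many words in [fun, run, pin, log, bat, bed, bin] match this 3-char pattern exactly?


Pattern 'h.t' means: starts with 'h', any single char, ends with 't'.
Checking each word (must be exactly 3 chars):
  'fun' (len=3): no
  'run' (len=3): no
  'pin' (len=3): no
  'log' (len=3): no
  'bat' (len=3): no
  'bed' (len=3): no
  'bin' (len=3): no
Matching words: []
Total: 0

0


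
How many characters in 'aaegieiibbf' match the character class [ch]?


Character class [ch] matches any of: {c, h}
Scanning string 'aaegieiibbf' character by character:
  pos 0: 'a' -> no
  pos 1: 'a' -> no
  pos 2: 'e' -> no
  pos 3: 'g' -> no
  pos 4: 'i' -> no
  pos 5: 'e' -> no
  pos 6: 'i' -> no
  pos 7: 'i' -> no
  pos 8: 'b' -> no
  pos 9: 'b' -> no
  pos 10: 'f' -> no
Total matches: 0

0


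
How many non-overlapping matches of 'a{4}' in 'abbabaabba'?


Pattern 'a{4}' matches exactly 4 consecutive a's (greedy, non-overlapping).
String: 'abbabaabba'
Scanning for runs of a's:
  Run at pos 0: 'a' (length 1) -> 0 match(es)
  Run at pos 3: 'a' (length 1) -> 0 match(es)
  Run at pos 5: 'aa' (length 2) -> 0 match(es)
  Run at pos 9: 'a' (length 1) -> 0 match(es)
Matches found: []
Total: 0

0


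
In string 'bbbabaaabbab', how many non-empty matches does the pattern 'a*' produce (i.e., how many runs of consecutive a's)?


Pattern 'a*' matches zero or more a's. We want non-empty runs of consecutive a's.
String: 'bbbabaaabbab'
Walking through the string to find runs of a's:
  Run 1: positions 3-3 -> 'a'
  Run 2: positions 5-7 -> 'aaa'
  Run 3: positions 10-10 -> 'a'
Non-empty runs found: ['a', 'aaa', 'a']
Count: 3

3


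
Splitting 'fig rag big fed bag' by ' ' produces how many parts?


Splitting by ' ' breaks the string at each occurrence of the separator.
Text: 'fig rag big fed bag'
Parts after split:
  Part 1: 'fig'
  Part 2: 'rag'
  Part 3: 'big'
  Part 4: 'fed'
  Part 5: 'bag'
Total parts: 5

5


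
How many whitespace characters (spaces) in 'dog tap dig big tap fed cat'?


\s matches whitespace characters (spaces, tabs, etc.).
Text: 'dog tap dig big tap fed cat'
This text has 7 words separated by spaces.
Number of spaces = number of words - 1 = 7 - 1 = 6

6


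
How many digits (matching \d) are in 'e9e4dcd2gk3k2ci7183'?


\d matches any digit 0-9.
Scanning 'e9e4dcd2gk3k2ci7183':
  pos 1: '9' -> DIGIT
  pos 3: '4' -> DIGIT
  pos 7: '2' -> DIGIT
  pos 10: '3' -> DIGIT
  pos 12: '2' -> DIGIT
  pos 15: '7' -> DIGIT
  pos 16: '1' -> DIGIT
  pos 17: '8' -> DIGIT
  pos 18: '3' -> DIGIT
Digits found: ['9', '4', '2', '3', '2', '7', '1', '8', '3']
Total: 9

9


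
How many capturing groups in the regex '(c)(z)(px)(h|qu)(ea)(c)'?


To count capturing groups, count each '(' that starts a group.
Pattern: '(c)(z)(px)(h|qu)(ea)(c)'
Walking through the pattern:
  Position 0: '(' -> group #1
  Position 3: '(' -> group #2
  Position 6: '(' -> group #3
  Position 10: '(' -> group #4
  Position 16: '(' -> group #5
  Position 20: '(' -> group #6
Total capturing groups: 6

6


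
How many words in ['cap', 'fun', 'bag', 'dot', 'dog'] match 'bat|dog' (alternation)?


Alternation 'bat|dog' matches either 'bat' or 'dog'.
Checking each word:
  'cap' -> no
  'fun' -> no
  'bag' -> no
  'dot' -> no
  'dog' -> MATCH
Matches: ['dog']
Count: 1

1


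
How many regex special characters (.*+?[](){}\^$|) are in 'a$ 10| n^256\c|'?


Regex special characters are: . * + ? [ ] ( ) { } \ ^ $ |
Scanning 'a$ 10| n^256\c|':
  pos 1: '$' -> SPECIAL
  pos 5: '|' -> SPECIAL
  pos 8: '^' -> SPECIAL
  pos 12: '\' -> SPECIAL
  pos 14: '|' -> SPECIAL
Special chars found: ['$', '|', '^', '\\', '|']
Total: 5

5


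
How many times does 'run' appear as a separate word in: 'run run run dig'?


Scanning each word for exact match 'run':
  Word 1: 'run' -> MATCH
  Word 2: 'run' -> MATCH
  Word 3: 'run' -> MATCH
  Word 4: 'dig' -> no
Total matches: 3

3


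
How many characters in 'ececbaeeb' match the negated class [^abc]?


Negated class [^abc] matches any char NOT in {a, b, c}
Scanning 'ececbaeeb':
  pos 0: 'e' -> MATCH
  pos 1: 'c' -> no (excluded)
  pos 2: 'e' -> MATCH
  pos 3: 'c' -> no (excluded)
  pos 4: 'b' -> no (excluded)
  pos 5: 'a' -> no (excluded)
  pos 6: 'e' -> MATCH
  pos 7: 'e' -> MATCH
  pos 8: 'b' -> no (excluded)
Total matches: 4

4


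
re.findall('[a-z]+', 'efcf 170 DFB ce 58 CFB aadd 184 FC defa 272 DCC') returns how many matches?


Pattern '[a-z]+' finds one or more lowercase letters.
Text: 'efcf 170 DFB ce 58 CFB aadd 184 FC defa 272 DCC'
Scanning for matches:
  Match 1: 'efcf'
  Match 2: 'ce'
  Match 3: 'aadd'
  Match 4: 'defa'
Total matches: 4

4


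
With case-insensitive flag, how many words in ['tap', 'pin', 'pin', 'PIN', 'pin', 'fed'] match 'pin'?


Case-insensitive matching: compare each word's lowercase form to 'pin'.
  'tap' -> lower='tap' -> no
  'pin' -> lower='pin' -> MATCH
  'pin' -> lower='pin' -> MATCH
  'PIN' -> lower='pin' -> MATCH
  'pin' -> lower='pin' -> MATCH
  'fed' -> lower='fed' -> no
Matches: ['pin', 'pin', 'PIN', 'pin']
Count: 4

4


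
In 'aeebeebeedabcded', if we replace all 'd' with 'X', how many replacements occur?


re.sub('d', 'X', text) replaces every occurrence of 'd' with 'X'.
Text: 'aeebeebeedabcded'
Scanning for 'd':
  pos 9: 'd' -> replacement #1
  pos 13: 'd' -> replacement #2
  pos 15: 'd' -> replacement #3
Total replacements: 3

3


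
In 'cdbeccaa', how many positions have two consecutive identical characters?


Looking for consecutive identical characters in 'cdbeccaa':
  pos 0-1: 'c' vs 'd' -> different
  pos 1-2: 'd' vs 'b' -> different
  pos 2-3: 'b' vs 'e' -> different
  pos 3-4: 'e' vs 'c' -> different
  pos 4-5: 'c' vs 'c' -> MATCH ('cc')
  pos 5-6: 'c' vs 'a' -> different
  pos 6-7: 'a' vs 'a' -> MATCH ('aa')
Consecutive identical pairs: ['cc', 'aa']
Count: 2

2


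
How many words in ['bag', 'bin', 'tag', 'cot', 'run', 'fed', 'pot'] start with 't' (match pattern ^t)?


Pattern ^t anchors to start of word. Check which words begin with 't':
  'bag' -> no
  'bin' -> no
  'tag' -> MATCH (starts with 't')
  'cot' -> no
  'run' -> no
  'fed' -> no
  'pot' -> no
Matching words: ['tag']
Count: 1

1


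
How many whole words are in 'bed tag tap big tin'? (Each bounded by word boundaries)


Word boundaries (\b) mark the start/end of each word.
Text: 'bed tag tap big tin'
Splitting by whitespace:
  Word 1: 'bed'
  Word 2: 'tag'
  Word 3: 'tap'
  Word 4: 'big'
  Word 5: 'tin'
Total whole words: 5

5


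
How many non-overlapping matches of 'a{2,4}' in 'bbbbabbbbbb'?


Pattern 'a{2,4}' matches between 2 and 4 consecutive a's (greedy).
String: 'bbbbabbbbbb'
Finding runs of a's and applying greedy matching:
  Run at pos 4: 'a' (length 1)
Matches: []
Count: 0

0


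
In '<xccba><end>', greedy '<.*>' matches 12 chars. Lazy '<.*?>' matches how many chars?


Greedy '<.*>' tries to match as MUCH as possible.
Lazy '<.*?>' tries to match as LITTLE as possible.

String: '<xccba><end>'
Greedy '<.*>' starts at first '<' and extends to the LAST '>': '<xccba><end>' (12 chars)
Lazy '<.*?>' starts at first '<' and stops at the FIRST '>': '<xccba>' (7 chars)

7


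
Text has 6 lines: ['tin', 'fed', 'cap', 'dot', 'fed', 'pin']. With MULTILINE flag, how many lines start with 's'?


With MULTILINE flag, ^ matches the start of each line.
Lines: ['tin', 'fed', 'cap', 'dot', 'fed', 'pin']
Checking which lines start with 's':
  Line 1: 'tin' -> no
  Line 2: 'fed' -> no
  Line 3: 'cap' -> no
  Line 4: 'dot' -> no
  Line 5: 'fed' -> no
  Line 6: 'pin' -> no
Matching lines: []
Count: 0

0


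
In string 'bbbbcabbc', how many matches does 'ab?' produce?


Pattern 'ab?' matches 'a' optionally followed by 'b'.
String: 'bbbbcabbc'
Scanning left to right for 'a' then checking next char:
  Match 1: 'ab' (a followed by b)
Total matches: 1

1


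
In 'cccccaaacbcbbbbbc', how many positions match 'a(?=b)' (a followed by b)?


Lookahead 'a(?=b)' matches 'a' only when followed by 'b'.
String: 'cccccaaacbcbbbbbc'
Checking each position where char is 'a':
  pos 5: 'a' -> no (next='a')
  pos 6: 'a' -> no (next='a')
  pos 7: 'a' -> no (next='c')
Matching positions: []
Count: 0

0


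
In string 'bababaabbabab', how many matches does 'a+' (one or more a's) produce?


Pattern 'a+' matches one or more consecutive a's.
String: 'bababaabbabab'
Scanning for runs of a:
  Match 1: 'a' (length 1)
  Match 2: 'a' (length 1)
  Match 3: 'aa' (length 2)
  Match 4: 'a' (length 1)
  Match 5: 'a' (length 1)
Total matches: 5

5


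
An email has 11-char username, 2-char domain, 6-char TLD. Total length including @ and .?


An email address has format: username@domain.tld
Username length: 11
'@' character: 1
Domain length: 2
'.' character: 1
TLD length: 6
Total = 11 + 1 + 2 + 1 + 6 = 21

21


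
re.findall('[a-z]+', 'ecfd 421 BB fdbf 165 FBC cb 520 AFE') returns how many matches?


Pattern '[a-z]+' finds one or more lowercase letters.
Text: 'ecfd 421 BB fdbf 165 FBC cb 520 AFE'
Scanning for matches:
  Match 1: 'ecfd'
  Match 2: 'fdbf'
  Match 3: 'cb'
Total matches: 3

3


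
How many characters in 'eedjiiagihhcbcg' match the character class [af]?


Character class [af] matches any of: {a, f}
Scanning string 'eedjiiagihhcbcg' character by character:
  pos 0: 'e' -> no
  pos 1: 'e' -> no
  pos 2: 'd' -> no
  pos 3: 'j' -> no
  pos 4: 'i' -> no
  pos 5: 'i' -> no
  pos 6: 'a' -> MATCH
  pos 7: 'g' -> no
  pos 8: 'i' -> no
  pos 9: 'h' -> no
  pos 10: 'h' -> no
  pos 11: 'c' -> no
  pos 12: 'b' -> no
  pos 13: 'c' -> no
  pos 14: 'g' -> no
Total matches: 1

1


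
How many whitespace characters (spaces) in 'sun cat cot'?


\s matches whitespace characters (spaces, tabs, etc.).
Text: 'sun cat cot'
This text has 3 words separated by spaces.
Number of spaces = number of words - 1 = 3 - 1 = 2

2


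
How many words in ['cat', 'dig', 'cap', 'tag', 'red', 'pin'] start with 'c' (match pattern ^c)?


Pattern ^c anchors to start of word. Check which words begin with 'c':
  'cat' -> MATCH (starts with 'c')
  'dig' -> no
  'cap' -> MATCH (starts with 'c')
  'tag' -> no
  'red' -> no
  'pin' -> no
Matching words: ['cat', 'cap']
Count: 2

2


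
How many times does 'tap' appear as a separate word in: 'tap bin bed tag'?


Scanning each word for exact match 'tap':
  Word 1: 'tap' -> MATCH
  Word 2: 'bin' -> no
  Word 3: 'bed' -> no
  Word 4: 'tag' -> no
Total matches: 1

1


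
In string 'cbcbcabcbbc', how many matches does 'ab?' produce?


Pattern 'ab?' matches 'a' optionally followed by 'b'.
String: 'cbcbcabcbbc'
Scanning left to right for 'a' then checking next char:
  Match 1: 'ab' (a followed by b)
Total matches: 1

1


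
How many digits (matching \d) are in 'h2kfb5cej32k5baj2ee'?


\d matches any digit 0-9.
Scanning 'h2kfb5cej32k5baj2ee':
  pos 1: '2' -> DIGIT
  pos 5: '5' -> DIGIT
  pos 9: '3' -> DIGIT
  pos 10: '2' -> DIGIT
  pos 12: '5' -> DIGIT
  pos 16: '2' -> DIGIT
Digits found: ['2', '5', '3', '2', '5', '2']
Total: 6

6


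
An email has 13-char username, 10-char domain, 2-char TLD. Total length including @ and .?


An email address has format: username@domain.tld
Username length: 13
'@' character: 1
Domain length: 10
'.' character: 1
TLD length: 2
Total = 13 + 1 + 10 + 1 + 2 = 27

27


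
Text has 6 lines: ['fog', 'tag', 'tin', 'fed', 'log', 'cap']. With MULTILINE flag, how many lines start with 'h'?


With MULTILINE flag, ^ matches the start of each line.
Lines: ['fog', 'tag', 'tin', 'fed', 'log', 'cap']
Checking which lines start with 'h':
  Line 1: 'fog' -> no
  Line 2: 'tag' -> no
  Line 3: 'tin' -> no
  Line 4: 'fed' -> no
  Line 5: 'log' -> no
  Line 6: 'cap' -> no
Matching lines: []
Count: 0

0


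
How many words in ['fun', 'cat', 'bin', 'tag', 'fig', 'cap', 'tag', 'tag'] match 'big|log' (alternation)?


Alternation 'big|log' matches either 'big' or 'log'.
Checking each word:
  'fun' -> no
  'cat' -> no
  'bin' -> no
  'tag' -> no
  'fig' -> no
  'cap' -> no
  'tag' -> no
  'tag' -> no
Matches: []
Count: 0

0


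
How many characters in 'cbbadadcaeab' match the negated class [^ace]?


Negated class [^ace] matches any char NOT in {a, c, e}
Scanning 'cbbadadcaeab':
  pos 0: 'c' -> no (excluded)
  pos 1: 'b' -> MATCH
  pos 2: 'b' -> MATCH
  pos 3: 'a' -> no (excluded)
  pos 4: 'd' -> MATCH
  pos 5: 'a' -> no (excluded)
  pos 6: 'd' -> MATCH
  pos 7: 'c' -> no (excluded)
  pos 8: 'a' -> no (excluded)
  pos 9: 'e' -> no (excluded)
  pos 10: 'a' -> no (excluded)
  pos 11: 'b' -> MATCH
Total matches: 5

5


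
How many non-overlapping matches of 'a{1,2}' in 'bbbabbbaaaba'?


Pattern 'a{1,2}' matches between 1 and 2 consecutive a's (greedy).
String: 'bbbabbbaaaba'
Finding runs of a's and applying greedy matching:
  Run at pos 3: 'a' (length 1)
  Run at pos 7: 'aaa' (length 3)
  Run at pos 11: 'a' (length 1)
Matches: ['a', 'aa', 'a', 'a']
Count: 4

4


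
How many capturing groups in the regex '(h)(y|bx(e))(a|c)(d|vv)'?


To count capturing groups, count each '(' that starts a group.
Pattern: '(h)(y|bx(e))(a|c)(d|vv)'
Walking through the pattern:
  Position 0: '(' -> group #1
  Position 3: '(' -> group #2
  Position 8: '(' -> group #3
  Position 12: '(' -> group #4
  Position 17: '(' -> group #5
Total capturing groups: 5

5


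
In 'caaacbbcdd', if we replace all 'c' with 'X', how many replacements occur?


re.sub('c', 'X', text) replaces every occurrence of 'c' with 'X'.
Text: 'caaacbbcdd'
Scanning for 'c':
  pos 0: 'c' -> replacement #1
  pos 4: 'c' -> replacement #2
  pos 7: 'c' -> replacement #3
Total replacements: 3

3


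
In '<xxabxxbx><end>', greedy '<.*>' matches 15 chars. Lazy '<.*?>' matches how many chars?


Greedy '<.*>' tries to match as MUCH as possible.
Lazy '<.*?>' tries to match as LITTLE as possible.

String: '<xxabxxbx><end>'
Greedy '<.*>' starts at first '<' and extends to the LAST '>': '<xxabxxbx><end>' (15 chars)
Lazy '<.*?>' starts at first '<' and stops at the FIRST '>': '<xxabxxbx>' (10 chars)

10


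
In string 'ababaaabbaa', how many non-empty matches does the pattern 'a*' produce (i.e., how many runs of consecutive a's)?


Pattern 'a*' matches zero or more a's. We want non-empty runs of consecutive a's.
String: 'ababaaabbaa'
Walking through the string to find runs of a's:
  Run 1: positions 0-0 -> 'a'
  Run 2: positions 2-2 -> 'a'
  Run 3: positions 4-6 -> 'aaa'
  Run 4: positions 9-10 -> 'aa'
Non-empty runs found: ['a', 'a', 'aaa', 'aa']
Count: 4

4


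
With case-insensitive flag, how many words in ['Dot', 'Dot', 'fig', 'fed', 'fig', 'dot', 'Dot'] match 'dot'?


Case-insensitive matching: compare each word's lowercase form to 'dot'.
  'Dot' -> lower='dot' -> MATCH
  'Dot' -> lower='dot' -> MATCH
  'fig' -> lower='fig' -> no
  'fed' -> lower='fed' -> no
  'fig' -> lower='fig' -> no
  'dot' -> lower='dot' -> MATCH
  'Dot' -> lower='dot' -> MATCH
Matches: ['Dot', 'Dot', 'dot', 'Dot']
Count: 4

4


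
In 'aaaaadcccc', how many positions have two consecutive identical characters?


Looking for consecutive identical characters in 'aaaaadcccc':
  pos 0-1: 'a' vs 'a' -> MATCH ('aa')
  pos 1-2: 'a' vs 'a' -> MATCH ('aa')
  pos 2-3: 'a' vs 'a' -> MATCH ('aa')
  pos 3-4: 'a' vs 'a' -> MATCH ('aa')
  pos 4-5: 'a' vs 'd' -> different
  pos 5-6: 'd' vs 'c' -> different
  pos 6-7: 'c' vs 'c' -> MATCH ('cc')
  pos 7-8: 'c' vs 'c' -> MATCH ('cc')
  pos 8-9: 'c' vs 'c' -> MATCH ('cc')
Consecutive identical pairs: ['aa', 'aa', 'aa', 'aa', 'cc', 'cc', 'cc']
Count: 7

7


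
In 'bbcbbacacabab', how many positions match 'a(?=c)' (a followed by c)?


Lookahead 'a(?=c)' matches 'a' only when followed by 'c'.
String: 'bbcbbacacabab'
Checking each position where char is 'a':
  pos 5: 'a' -> MATCH (next='c')
  pos 7: 'a' -> MATCH (next='c')
  pos 9: 'a' -> no (next='b')
  pos 11: 'a' -> no (next='b')
Matching positions: [5, 7]
Count: 2

2


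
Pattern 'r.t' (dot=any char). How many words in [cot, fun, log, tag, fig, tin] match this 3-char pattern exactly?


Pattern 'r.t' means: starts with 'r', any single char, ends with 't'.
Checking each word (must be exactly 3 chars):
  'cot' (len=3): no
  'fun' (len=3): no
  'log' (len=3): no
  'tag' (len=3): no
  'fig' (len=3): no
  'tin' (len=3): no
Matching words: []
Total: 0

0


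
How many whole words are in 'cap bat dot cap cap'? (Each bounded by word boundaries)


Word boundaries (\b) mark the start/end of each word.
Text: 'cap bat dot cap cap'
Splitting by whitespace:
  Word 1: 'cap'
  Word 2: 'bat'
  Word 3: 'dot'
  Word 4: 'cap'
  Word 5: 'cap'
Total whole words: 5

5


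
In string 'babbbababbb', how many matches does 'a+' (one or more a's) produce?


Pattern 'a+' matches one or more consecutive a's.
String: 'babbbababbb'
Scanning for runs of a:
  Match 1: 'a' (length 1)
  Match 2: 'a' (length 1)
  Match 3: 'a' (length 1)
Total matches: 3

3


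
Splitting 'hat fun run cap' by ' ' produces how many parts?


Splitting by ' ' breaks the string at each occurrence of the separator.
Text: 'hat fun run cap'
Parts after split:
  Part 1: 'hat'
  Part 2: 'fun'
  Part 3: 'run'
  Part 4: 'cap'
Total parts: 4

4


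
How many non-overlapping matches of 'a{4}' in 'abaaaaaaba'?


Pattern 'a{4}' matches exactly 4 consecutive a's (greedy, non-overlapping).
String: 'abaaaaaaba'
Scanning for runs of a's:
  Run at pos 0: 'a' (length 1) -> 0 match(es)
  Run at pos 2: 'aaaaaa' (length 6) -> 1 match(es)
  Run at pos 9: 'a' (length 1) -> 0 match(es)
Matches found: ['aaaa']
Total: 1

1


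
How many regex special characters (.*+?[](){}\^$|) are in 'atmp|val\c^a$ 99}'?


Regex special characters are: . * + ? [ ] ( ) { } \ ^ $ |
Scanning 'atmp|val\c^a$ 99}':
  pos 4: '|' -> SPECIAL
  pos 8: '\' -> SPECIAL
  pos 10: '^' -> SPECIAL
  pos 12: '$' -> SPECIAL
  pos 16: '}' -> SPECIAL
Special chars found: ['|', '\\', '^', '$', '}']
Total: 5

5


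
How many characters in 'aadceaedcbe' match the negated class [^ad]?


Negated class [^ad] matches any char NOT in {a, d}
Scanning 'aadceaedcbe':
  pos 0: 'a' -> no (excluded)
  pos 1: 'a' -> no (excluded)
  pos 2: 'd' -> no (excluded)
  pos 3: 'c' -> MATCH
  pos 4: 'e' -> MATCH
  pos 5: 'a' -> no (excluded)
  pos 6: 'e' -> MATCH
  pos 7: 'd' -> no (excluded)
  pos 8: 'c' -> MATCH
  pos 9: 'b' -> MATCH
  pos 10: 'e' -> MATCH
Total matches: 6

6


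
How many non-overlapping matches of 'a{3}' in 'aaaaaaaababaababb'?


Pattern 'a{3}' matches exactly 3 consecutive a's (greedy, non-overlapping).
String: 'aaaaaaaababaababb'
Scanning for runs of a's:
  Run at pos 0: 'aaaaaaaa' (length 8) -> 2 match(es)
  Run at pos 9: 'a' (length 1) -> 0 match(es)
  Run at pos 11: 'aa' (length 2) -> 0 match(es)
  Run at pos 14: 'a' (length 1) -> 0 match(es)
Matches found: ['aaa', 'aaa']
Total: 2

2


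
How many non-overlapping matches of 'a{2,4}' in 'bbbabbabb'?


Pattern 'a{2,4}' matches between 2 and 4 consecutive a's (greedy).
String: 'bbbabbabb'
Finding runs of a's and applying greedy matching:
  Run at pos 3: 'a' (length 1)
  Run at pos 6: 'a' (length 1)
Matches: []
Count: 0

0


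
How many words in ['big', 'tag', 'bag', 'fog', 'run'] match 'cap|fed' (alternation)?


Alternation 'cap|fed' matches either 'cap' or 'fed'.
Checking each word:
  'big' -> no
  'tag' -> no
  'bag' -> no
  'fog' -> no
  'run' -> no
Matches: []
Count: 0

0


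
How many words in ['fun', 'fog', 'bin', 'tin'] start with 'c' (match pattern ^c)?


Pattern ^c anchors to start of word. Check which words begin with 'c':
  'fun' -> no
  'fog' -> no
  'bin' -> no
  'tin' -> no
Matching words: []
Count: 0

0


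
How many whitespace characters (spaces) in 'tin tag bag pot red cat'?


\s matches whitespace characters (spaces, tabs, etc.).
Text: 'tin tag bag pot red cat'
This text has 6 words separated by spaces.
Number of spaces = number of words - 1 = 6 - 1 = 5

5


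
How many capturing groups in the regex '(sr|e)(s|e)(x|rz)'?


To count capturing groups, count each '(' that starts a group.
Pattern: '(sr|e)(s|e)(x|rz)'
Walking through the pattern:
  Position 0: '(' -> group #1
  Position 6: '(' -> group #2
  Position 11: '(' -> group #3
Total capturing groups: 3

3


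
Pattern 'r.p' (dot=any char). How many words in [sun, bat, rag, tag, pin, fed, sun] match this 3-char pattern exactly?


Pattern 'r.p' means: starts with 'r', any single char, ends with 'p'.
Checking each word (must be exactly 3 chars):
  'sun' (len=3): no
  'bat' (len=3): no
  'rag' (len=3): no
  'tag' (len=3): no
  'pin' (len=3): no
  'fed' (len=3): no
  'sun' (len=3): no
Matching words: []
Total: 0

0


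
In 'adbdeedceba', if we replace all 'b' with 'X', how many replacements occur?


re.sub('b', 'X', text) replaces every occurrence of 'b' with 'X'.
Text: 'adbdeedceba'
Scanning for 'b':
  pos 2: 'b' -> replacement #1
  pos 9: 'b' -> replacement #2
Total replacements: 2

2


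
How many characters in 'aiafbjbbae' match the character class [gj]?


Character class [gj] matches any of: {g, j}
Scanning string 'aiafbjbbae' character by character:
  pos 0: 'a' -> no
  pos 1: 'i' -> no
  pos 2: 'a' -> no
  pos 3: 'f' -> no
  pos 4: 'b' -> no
  pos 5: 'j' -> MATCH
  pos 6: 'b' -> no
  pos 7: 'b' -> no
  pos 8: 'a' -> no
  pos 9: 'e' -> no
Total matches: 1

1


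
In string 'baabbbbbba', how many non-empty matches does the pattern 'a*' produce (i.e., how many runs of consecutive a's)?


Pattern 'a*' matches zero or more a's. We want non-empty runs of consecutive a's.
String: 'baabbbbbba'
Walking through the string to find runs of a's:
  Run 1: positions 1-2 -> 'aa'
  Run 2: positions 9-9 -> 'a'
Non-empty runs found: ['aa', 'a']
Count: 2

2


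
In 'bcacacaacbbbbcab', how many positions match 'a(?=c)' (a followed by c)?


Lookahead 'a(?=c)' matches 'a' only when followed by 'c'.
String: 'bcacacaacbbbbcab'
Checking each position where char is 'a':
  pos 2: 'a' -> MATCH (next='c')
  pos 4: 'a' -> MATCH (next='c')
  pos 6: 'a' -> no (next='a')
  pos 7: 'a' -> MATCH (next='c')
  pos 14: 'a' -> no (next='b')
Matching positions: [2, 4, 7]
Count: 3

3


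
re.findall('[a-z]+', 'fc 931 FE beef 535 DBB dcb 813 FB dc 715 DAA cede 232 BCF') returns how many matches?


Pattern '[a-z]+' finds one or more lowercase letters.
Text: 'fc 931 FE beef 535 DBB dcb 813 FB dc 715 DAA cede 232 BCF'
Scanning for matches:
  Match 1: 'fc'
  Match 2: 'beef'
  Match 3: 'dcb'
  Match 4: 'dc'
  Match 5: 'cede'
Total matches: 5

5


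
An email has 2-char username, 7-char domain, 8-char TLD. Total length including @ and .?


An email address has format: username@domain.tld
Username length: 2
'@' character: 1
Domain length: 7
'.' character: 1
TLD length: 8
Total = 2 + 1 + 7 + 1 + 8 = 19

19


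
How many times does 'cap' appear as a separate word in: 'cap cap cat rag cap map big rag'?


Scanning each word for exact match 'cap':
  Word 1: 'cap' -> MATCH
  Word 2: 'cap' -> MATCH
  Word 3: 'cat' -> no
  Word 4: 'rag' -> no
  Word 5: 'cap' -> MATCH
  Word 6: 'map' -> no
  Word 7: 'big' -> no
  Word 8: 'rag' -> no
Total matches: 3

3


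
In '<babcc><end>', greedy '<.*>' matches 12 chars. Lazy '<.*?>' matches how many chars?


Greedy '<.*>' tries to match as MUCH as possible.
Lazy '<.*?>' tries to match as LITTLE as possible.

String: '<babcc><end>'
Greedy '<.*>' starts at first '<' and extends to the LAST '>': '<babcc><end>' (12 chars)
Lazy '<.*?>' starts at first '<' and stops at the FIRST '>': '<babcc>' (7 chars)

7


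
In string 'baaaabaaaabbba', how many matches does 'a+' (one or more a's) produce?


Pattern 'a+' matches one or more consecutive a's.
String: 'baaaabaaaabbba'
Scanning for runs of a:
  Match 1: 'aaaa' (length 4)
  Match 2: 'aaaa' (length 4)
  Match 3: 'a' (length 1)
Total matches: 3

3


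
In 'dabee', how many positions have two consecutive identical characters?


Looking for consecutive identical characters in 'dabee':
  pos 0-1: 'd' vs 'a' -> different
  pos 1-2: 'a' vs 'b' -> different
  pos 2-3: 'b' vs 'e' -> different
  pos 3-4: 'e' vs 'e' -> MATCH ('ee')
Consecutive identical pairs: ['ee']
Count: 1

1


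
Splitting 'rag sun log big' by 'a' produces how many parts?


Splitting by 'a' breaks the string at each occurrence of the separator.
Text: 'rag sun log big'
Parts after split:
  Part 1: 'r'
  Part 2: 'g sun log big'
Total parts: 2

2


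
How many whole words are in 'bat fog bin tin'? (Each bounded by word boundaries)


Word boundaries (\b) mark the start/end of each word.
Text: 'bat fog bin tin'
Splitting by whitespace:
  Word 1: 'bat'
  Word 2: 'fog'
  Word 3: 'bin'
  Word 4: 'tin'
Total whole words: 4

4


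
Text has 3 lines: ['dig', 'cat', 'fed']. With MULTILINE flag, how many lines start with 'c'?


With MULTILINE flag, ^ matches the start of each line.
Lines: ['dig', 'cat', 'fed']
Checking which lines start with 'c':
  Line 1: 'dig' -> no
  Line 2: 'cat' -> MATCH
  Line 3: 'fed' -> no
Matching lines: ['cat']
Count: 1

1


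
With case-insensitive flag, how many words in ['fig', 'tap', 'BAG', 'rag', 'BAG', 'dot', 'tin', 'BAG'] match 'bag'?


Case-insensitive matching: compare each word's lowercase form to 'bag'.
  'fig' -> lower='fig' -> no
  'tap' -> lower='tap' -> no
  'BAG' -> lower='bag' -> MATCH
  'rag' -> lower='rag' -> no
  'BAG' -> lower='bag' -> MATCH
  'dot' -> lower='dot' -> no
  'tin' -> lower='tin' -> no
  'BAG' -> lower='bag' -> MATCH
Matches: ['BAG', 'BAG', 'BAG']
Count: 3

3


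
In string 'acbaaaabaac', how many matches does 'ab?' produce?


Pattern 'ab?' matches 'a' optionally followed by 'b'.
String: 'acbaaaabaac'
Scanning left to right for 'a' then checking next char:
  Match 1: 'a' (a not followed by b)
  Match 2: 'a' (a not followed by b)
  Match 3: 'a' (a not followed by b)
  Match 4: 'a' (a not followed by b)
  Match 5: 'ab' (a followed by b)
  Match 6: 'a' (a not followed by b)
  Match 7: 'a' (a not followed by b)
Total matches: 7

7


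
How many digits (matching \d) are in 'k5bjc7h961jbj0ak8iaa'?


\d matches any digit 0-9.
Scanning 'k5bjc7h961jbj0ak8iaa':
  pos 1: '5' -> DIGIT
  pos 5: '7' -> DIGIT
  pos 7: '9' -> DIGIT
  pos 8: '6' -> DIGIT
  pos 9: '1' -> DIGIT
  pos 13: '0' -> DIGIT
  pos 16: '8' -> DIGIT
Digits found: ['5', '7', '9', '6', '1', '0', '8']
Total: 7

7


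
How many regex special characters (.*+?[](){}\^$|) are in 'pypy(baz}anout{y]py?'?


Regex special characters are: . * + ? [ ] ( ) { } \ ^ $ |
Scanning 'pypy(baz}anout{y]py?':
  pos 4: '(' -> SPECIAL
  pos 8: '}' -> SPECIAL
  pos 14: '{' -> SPECIAL
  pos 16: ']' -> SPECIAL
  pos 19: '?' -> SPECIAL
Special chars found: ['(', '}', '{', ']', '?']
Total: 5

5


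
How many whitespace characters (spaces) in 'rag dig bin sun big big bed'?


\s matches whitespace characters (spaces, tabs, etc.).
Text: 'rag dig bin sun big big bed'
This text has 7 words separated by spaces.
Number of spaces = number of words - 1 = 7 - 1 = 6

6


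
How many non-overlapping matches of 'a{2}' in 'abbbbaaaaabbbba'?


Pattern 'a{2}' matches exactly 2 consecutive a's (greedy, non-overlapping).
String: 'abbbbaaaaabbbba'
Scanning for runs of a's:
  Run at pos 0: 'a' (length 1) -> 0 match(es)
  Run at pos 5: 'aaaaa' (length 5) -> 2 match(es)
  Run at pos 14: 'a' (length 1) -> 0 match(es)
Matches found: ['aa', 'aa']
Total: 2

2


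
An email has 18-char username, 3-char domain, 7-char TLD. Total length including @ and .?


An email address has format: username@domain.tld
Username length: 18
'@' character: 1
Domain length: 3
'.' character: 1
TLD length: 7
Total = 18 + 1 + 3 + 1 + 7 = 30

30
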